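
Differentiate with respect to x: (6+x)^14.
14(6+x)^13
Using the power rule: d/dx (6+x)^14 = 14(6+x)^{13}.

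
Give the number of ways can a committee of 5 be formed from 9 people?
126

Working:
C(9,5) = 9! / (5! × (9-5)!)
         = 9! / (5! × 4!)
         = 126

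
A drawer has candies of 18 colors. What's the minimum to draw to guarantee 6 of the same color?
91

Reasoning: Worst case: 5 of each = 90. One more: 91.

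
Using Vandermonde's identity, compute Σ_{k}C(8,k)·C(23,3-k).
4,495

Solution: = C(8+23,3) = C(31,3) = 4,495.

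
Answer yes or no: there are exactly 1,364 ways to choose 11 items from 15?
No
C(15,11) = 1,365 ≠ 1364.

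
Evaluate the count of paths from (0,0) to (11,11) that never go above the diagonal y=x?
58,786
Counted by the Catalan number C_11: C_11 = C(22,11)/(11+1) = 705,432/12 = 58,786.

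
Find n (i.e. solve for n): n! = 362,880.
n! is strictly increasing. 7! = 5,040, 8! = 40,320, 9! = 362,880 ✓. So n = 9.
Final answer: 9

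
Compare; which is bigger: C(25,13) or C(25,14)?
C(25,13)=5,200,300, C(25,14)=4,457,400.
Final answer: C(25,13)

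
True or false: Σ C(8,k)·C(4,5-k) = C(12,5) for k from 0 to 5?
True

Vandermonde's identity gives C(12,5) = 792; RHS C(12,5) = 792.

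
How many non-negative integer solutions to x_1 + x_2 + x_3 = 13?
C(13+3-1, 3-1) = 105.

Answer: 105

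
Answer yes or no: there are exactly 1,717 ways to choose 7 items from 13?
No

C(13,7) = 1,716 ≠ 1717.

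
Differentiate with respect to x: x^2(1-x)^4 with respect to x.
2x^1(1-x)^4 - 4x^2(1-x)^3
Product rule: 2x^{1}(1-x)^{4} + x^2·(-4)(1-x)^{3}.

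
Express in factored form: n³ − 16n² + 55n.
n(n − 5)(n − 11)

Explanation: n³ − 16n² + 55n = n(n² − 16n + 55) = n(n − 5)(n − 11).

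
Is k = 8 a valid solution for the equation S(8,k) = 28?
No

Reasoning: S(8,8) = 8·S(7,8) + S(7,7) = 8·0 + 1 = 1, which does not equal 28.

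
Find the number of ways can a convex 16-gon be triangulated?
2,674,440

Using the Catalan number formula: C_n = C(2n, n) / (n+1)
C_14 = C(28, 14) / (14+1)
     = 40116600 / 15
     = 2,674,440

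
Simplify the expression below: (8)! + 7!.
45,360

Solution: (8)! + 7! = (8)·7! + 7! = (8+1)·7! = 9·7! = 45,360.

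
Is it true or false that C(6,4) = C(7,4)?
False

Working:
LHS = C(6,4) = 15; RHS = C(7,4) = 35. 15 ≠ 35, so the statement does not hold.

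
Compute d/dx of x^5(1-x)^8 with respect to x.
5x^4(1-x)^8 - 8x^5(1-x)^7

Solution: Product rule: 5x^{4}(1-x)^{8} + x^5·(-8)(1-x)^{7}.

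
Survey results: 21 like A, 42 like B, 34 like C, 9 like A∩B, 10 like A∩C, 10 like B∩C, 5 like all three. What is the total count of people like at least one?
|A∪B∪C| = 21+42+34-9-10-10+5 = 73.
Final answer: 73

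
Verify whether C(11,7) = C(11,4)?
True
Symmetry C(n,k) = C(n,n-k): C(11,7) = 330 and C(11,4) = 330. Both sides agree, so the statement holds.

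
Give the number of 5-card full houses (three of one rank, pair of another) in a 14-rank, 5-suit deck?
Triple rank: 14. Triple suits: C(5,3)=10. Pair rank: 13. Pair suits: C(5,2)=10. Total: 18,200.

Answer: 18,200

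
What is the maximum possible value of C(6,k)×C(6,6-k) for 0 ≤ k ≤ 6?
400

C(6,k)·C(6,6-k) = C(6,k)², maximised at the centre k = 3: C(6,3)² = 400.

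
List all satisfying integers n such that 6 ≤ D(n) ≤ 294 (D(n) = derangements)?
4, 5, 6

Using D(n) = (n−1)[D(n−1) + D(n−2)] with D(1)=0, D(2)=1: D(3)=2; D(4)=9; D(5)=44; D(6)=265; D(7)=1,854. So valid n = 4, 5, 6.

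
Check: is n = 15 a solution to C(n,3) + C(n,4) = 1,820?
C(15,3) + C(15,4) = 455 + 1,365 = 1,820, which equals 1,820.
Final answer: Yes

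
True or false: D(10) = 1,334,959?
False

Reasoning: Derangements of 10 elements: D(10) = (10-1)·[D(9) + D(8)] = 9·[133,496 + 14,833] = 1,334,961.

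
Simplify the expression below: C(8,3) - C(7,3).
21

Reasoning: C(8,3) - C(7,3) = C(7,2) = 21.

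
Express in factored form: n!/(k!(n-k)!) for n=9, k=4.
This is the binomial coefficient C(9,4) = 126.

Answer: C(9,4) = 126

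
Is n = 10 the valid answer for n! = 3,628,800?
Yes

10! = 10·9! = 10·362,880 = 3,628,800, which equals 3,628,800.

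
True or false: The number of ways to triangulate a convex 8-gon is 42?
False

Working:
Triangulations of a convex 8-gon are counted by the Catalan number C_6: C_6 = C(12,6)/(6+1) = 924/7 = 132.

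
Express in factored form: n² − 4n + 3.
(n − 1)(n − 3)
Seek roots whose sum is 4 and product is 3: (1, 3). So n² − 4n + 3 = (n − 1)(n − 3).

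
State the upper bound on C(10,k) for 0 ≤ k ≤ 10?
Maximum at k = 5: C(10,5) = 252.

Answer: 252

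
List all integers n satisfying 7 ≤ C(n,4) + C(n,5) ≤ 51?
6
C(5,4)+C(5,5)=6; C(6,4)+C(6,5)=21; C(7,4)+C(7,5)=56. So valid n = 6.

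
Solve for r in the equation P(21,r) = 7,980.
3

Working:
P(21,r) = 21·20·…·(21−r+1), a product of r factors. Multiplying down from 21: 21 = 21; 21·20 = 420; 21·20·19 = 7,980 ✓ (3 factors). So r = 3.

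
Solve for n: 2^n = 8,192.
13

Working:
8,192 = 1,024 × 8 = 2^10 × 2^3 = 2^13, so n = 13.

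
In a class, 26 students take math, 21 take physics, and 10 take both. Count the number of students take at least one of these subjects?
37

|A∪B| = |A|+|B|-|A∩B| = 26+21-10 = 37.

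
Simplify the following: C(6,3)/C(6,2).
C(n,k+1)/C(n,k) = (n−k)/(k+1). Here (6−2)/(2+1) = 4/3 = 4/3.

Answer: 4/3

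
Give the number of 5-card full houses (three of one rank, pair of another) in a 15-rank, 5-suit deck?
Triple rank: 15. Triple suits: C(5,3)=10. Pair rank: 14. Pair suits: C(5,2)=10. Total: 21,000.
Final answer: 21,000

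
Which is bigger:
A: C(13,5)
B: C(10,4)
A

Reasoning: A=C(13,5)=1,287, B=C(10,4)=210.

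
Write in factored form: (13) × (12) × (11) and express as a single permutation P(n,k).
P(13,3) = 13!/(10)!

Working:
Product of 3 consecutive descending integers starting at 13: P(13,3) = 13!/10! = 1,716.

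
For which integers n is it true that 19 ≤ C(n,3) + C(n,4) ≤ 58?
C(5,3)+C(5,4)=15; C(6,3)+C(6,4)=35; C(7,3)+C(7,4)=70. So valid n = 6.
Final answer: 6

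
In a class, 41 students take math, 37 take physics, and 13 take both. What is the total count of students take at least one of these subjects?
65

Explanation: |A∪B| = |A|+|B|-|A∩B| = 41+37-13 = 65.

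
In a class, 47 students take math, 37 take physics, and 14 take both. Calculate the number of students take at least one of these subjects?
70

Working:
|A∪B| = |A|+|B|-|A∩B| = 47+37-14 = 70.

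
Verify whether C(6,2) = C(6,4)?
True

Explanation: Symmetry C(n,k) = C(n,n-k): C(6,2) = 15 and C(6,4) = 15. Both sides agree, so the statement holds.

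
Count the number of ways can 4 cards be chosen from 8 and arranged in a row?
1,680

Solution: P(8,4) = 8!/(8-4)! = 1,680.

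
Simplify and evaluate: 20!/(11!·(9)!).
167,960

Working:
This is C(20,11) = 167,960.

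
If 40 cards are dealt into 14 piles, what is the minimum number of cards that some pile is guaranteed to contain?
3

Working:
Pigeonhole: ⌈40/14⌉ = 3.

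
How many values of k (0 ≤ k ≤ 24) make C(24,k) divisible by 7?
9

Checking C(24,k) mod 7 for k = 0..24: divisible at k = 4, 5, 6, 11, 12, 13, 18, 19, 20. That's 9 values.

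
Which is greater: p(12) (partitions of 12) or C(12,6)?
C(12,6)

Working:
Pentagonal recurrence p(n) = p(n−1) + p(n−2) − p(n−5) − p(n−7) + …: p(12) = p(11) + p(10) − p(7) − p(5) + p(0) = 56 + 42 − 15 − 7 + 1 = 77; C(12,6) = 924.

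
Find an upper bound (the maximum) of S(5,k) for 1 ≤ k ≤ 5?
25

Reasoning: Row S(5,k) for k = 1..5 (via S(n,k) = k·S(n−1,k) + S(n−1,k−1)): 1, 15, 25, 10, 1. The row is unimodal; maximum at k = 3: 25.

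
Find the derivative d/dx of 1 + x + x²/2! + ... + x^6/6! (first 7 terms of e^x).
1 + x + x²/2! + ... + x^5/5!

Reasoning: Differentiating term by term gives the first 6 terms of e^x.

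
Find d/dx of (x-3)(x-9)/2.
d/dx[(x-3)(x-9)] = (x-9) + (x-3) = 2x - 12. Dividing by 2 gives (2x - 12)/2.
Final answer: (2x - 12)/2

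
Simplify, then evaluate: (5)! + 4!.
144

Explanation: (5)! + 4! = (5)·4! + 4! = (5+1)·4! = 6·4! = 144.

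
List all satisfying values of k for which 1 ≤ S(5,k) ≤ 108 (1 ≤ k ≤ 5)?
1, 2, 3, 4, 5

Reasoning: S(5,1)=1; S(5,2)=15; S(5,3)=25; S(5,4)=10; S(5,5)=1. So valid k = 1, 2, 3, 4, 5.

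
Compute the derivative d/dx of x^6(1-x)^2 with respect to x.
6x^5(1-x)^2 - 2x^6(1-x)^1

Product rule: 6x^{5}(1-x)^{2} + x^6·(-2)(1-x)^{1}.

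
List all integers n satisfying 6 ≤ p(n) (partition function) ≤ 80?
5, 6, 7, 8, 9, 10, 11, 12

Tabulating p(n) via p(n) = p(n−1) + p(n−2) − p(n−5) − p(n−7) + …: p(4)=5; p(5)=7; p(6)=11; p(7)=15; p(8)=22; p(9)=30; p(10)=42; p(11)=56; p(12)=77; p(13)=101. So valid n = 5, 6, 7, 8, 9, 10, 11, 12.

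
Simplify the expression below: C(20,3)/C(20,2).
6

Explanation: C(n,k+1)/C(n,k) = (n−k)/(k+1). Here (20−2)/(2+1) = 18/3 = 6.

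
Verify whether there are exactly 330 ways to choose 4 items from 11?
True

Solution: C(11,4) = 330.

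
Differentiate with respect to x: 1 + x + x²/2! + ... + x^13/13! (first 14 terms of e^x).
1 + x + x²/2! + ... + x^12/12!

Reasoning: Differentiating term by term gives the first 13 terms of e^x.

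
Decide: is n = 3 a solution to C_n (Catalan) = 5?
Yes

Working:
C_3 = C(6,3)/(3+1) = 20/4 = 5, which equals 5.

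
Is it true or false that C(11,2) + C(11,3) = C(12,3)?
True

Explanation: Pascal's identity: LHS = 55 + 165 = 220; RHS = C(12,3) = 220. Both sides agree, so the statement holds.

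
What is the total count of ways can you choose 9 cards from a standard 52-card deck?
3,679,075,400

Solution: C(52,9) = 3,679,075,400.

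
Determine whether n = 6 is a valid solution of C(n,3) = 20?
C(6,3) = 6·5·4/3! = 120/6 = 20, which equals 20.

Answer: Yes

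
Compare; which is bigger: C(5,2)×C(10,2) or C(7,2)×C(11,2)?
C(7,2)×C(11,2)

Working:
C(5,2)×C(10,2)=450, C(7,2)×C(11,2)=1,155.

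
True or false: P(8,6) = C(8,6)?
False

Working:
P(8,6) = 20,160 and C(8,6) = 28; P(n,r) = r! × C(n,r) so P > C whenever r ≥ 2.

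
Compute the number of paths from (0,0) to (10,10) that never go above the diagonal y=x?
16,796

Solution: Counted by the Catalan number C_10: C_10 = C(20,10)/(10+1) = 184,756/11 = 16,796.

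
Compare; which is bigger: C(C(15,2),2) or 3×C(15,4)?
C(C(15,2),2)

C(C(15,2),2)=5,460, 3×C(15,4)=4,095.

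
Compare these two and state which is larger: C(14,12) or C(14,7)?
C(14,7)
C(14,12)=91, C(14,7)=3,432.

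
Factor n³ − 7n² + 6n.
n(n − 1)(n − 6)

Reasoning: n³ − 7n² + 6n = n(n² − 7n + 6) = n(n − 1)(n − 6).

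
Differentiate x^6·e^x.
Product rule: d/dx[x^6]·e^x + x^6·d/dx[e^x] = 6x^{5}e^x + x^6e^x.
Final answer: (6x^5 + x^6)e^x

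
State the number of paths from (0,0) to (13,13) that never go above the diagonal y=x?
742,900

Solution: Counted by the Catalan number C_13: C_13 = C(26,13)/(13+1) = 10,400,600/14 = 742,900.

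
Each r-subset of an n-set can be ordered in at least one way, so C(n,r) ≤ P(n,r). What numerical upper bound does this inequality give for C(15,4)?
32,760
P(15,4) = 15·14·13·12 = 32,760, so C(15,4) ≤ 32,760. (The bound is loose by a factor of 4! = 24: C(15,4) = 32,760/24 = 1,365.)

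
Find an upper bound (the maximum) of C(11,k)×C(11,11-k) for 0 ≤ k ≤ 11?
C(11,k)·C(11,11-k) = C(11,k)², maximised at the centre k = 5: C(11,5)² = 213,444.

Answer: 213,444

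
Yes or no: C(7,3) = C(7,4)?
Yes

Reasoning: Symmetry C(n,k) = C(n,n-k): C(7,3) = 35 and C(7,4) = 35. Both sides agree, so the statement holds.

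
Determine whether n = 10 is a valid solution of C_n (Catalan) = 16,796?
C_10 = C(20,10)/(10+1) = 184,756/11 = 16,796, which equals 16,796.

Answer: Yes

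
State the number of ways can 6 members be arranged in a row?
720

Solution: Arrangements of 6 distinct objects: 6! = 720.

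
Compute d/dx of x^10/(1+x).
(10x^9(1+x) - x^10)/(1+x)²

Reasoning: Quotient rule: [10x^{9}(1+x) - x^10]/(1+x)².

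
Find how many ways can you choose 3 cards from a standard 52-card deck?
C(52,3) = 22,100.
Final answer: 22,100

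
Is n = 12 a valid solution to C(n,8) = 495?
Yes

Reasoning: C(12,8) = 12·11·10·9·8·7·6·5/8! = 19,958,400/40,320 = 495, which equals 495.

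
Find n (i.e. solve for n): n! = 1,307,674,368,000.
15

Reasoning: n! is strictly increasing. 13! = 6,227,020,800, 14! = 87,178,291,200, 15! = 1,307,674,368,000 ✓. So n = 15.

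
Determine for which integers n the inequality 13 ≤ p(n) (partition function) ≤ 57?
Tabulating p(n) via p(n) = p(n−1) + p(n−2) − p(n−5) − p(n−7) + …: p(6)=11; p(7)=15; p(8)=22; p(9)=30; p(10)=42; p(11)=56; p(12)=77. So valid n = 7, 8, 9, 10, 11.
Final answer: 7, 8, 9, 10, 11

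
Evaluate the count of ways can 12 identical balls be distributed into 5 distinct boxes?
1,820

C(12+5-1, 5-1) = C(16, 4) = 1,820.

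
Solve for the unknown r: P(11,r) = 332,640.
6

Explanation: P(11,r) = 11·10·…·(11−r+1), a product of r factors. Multiplying down from 11: 11 = 11; 11·10 = 110; 11·10·9 = 990; 11·10·9·8 = 7,920; 11·10·9·8·7 = 55,440; 11·10·9·8·7·6 = 332,640 ✓ (6 factors). So r = 6.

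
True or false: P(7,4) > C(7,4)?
P(7,4) = 840 and C(7,4) = 35; P(n,r) = r! × C(n,r) so P > C whenever r ≥ 2.
Final answer: True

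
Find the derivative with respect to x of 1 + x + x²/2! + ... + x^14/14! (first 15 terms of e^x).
1 + x + x²/2! + ... + x^13/13!

Reasoning: Differentiating term by term gives the first 14 terms of e^x.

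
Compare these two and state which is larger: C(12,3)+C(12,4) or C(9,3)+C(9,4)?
C(12,3)+C(12,4)

First=715, Second=210.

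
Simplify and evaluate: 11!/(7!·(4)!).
330

Solution: This is C(11,7) = 330.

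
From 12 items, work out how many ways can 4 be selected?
495

Explanation: C(12,4) = 12! / (4! × (12-4)!)
         = 12! / (4! × 8!)
         = 495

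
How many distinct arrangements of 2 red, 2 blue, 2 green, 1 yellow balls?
630

Explanation: Multinomial: 7!/(2! × 2! × 2! × 1!) = 630.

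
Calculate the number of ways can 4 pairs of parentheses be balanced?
14

Solution: Using the Catalan number formula: C_n = C(2n, n) / (n+1)
C_4 = C(8, 4) / (4+1)
     = 70 / 5
     = 14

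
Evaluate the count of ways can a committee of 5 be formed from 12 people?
792
C(12,5) = 12! / (5! × (12-5)!)
         = 12! / (5! × 7!)
         = 792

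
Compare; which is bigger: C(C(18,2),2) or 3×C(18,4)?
C(C(18,2),2)

Explanation: C(C(18,2),2)=11,628, 3×C(18,4)=9,180.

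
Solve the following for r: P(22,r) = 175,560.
4
P(22,r) = 22·21·…·(22−r+1), a product of r factors. Multiplying down from 22: 22 = 22; 22·21 = 462; 22·21·20 = 9,240; 22·21·20·19 = 175,560 ✓ (4 factors). So r = 4.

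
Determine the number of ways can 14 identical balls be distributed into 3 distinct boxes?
120

Solution: C(14+3-1, 3-1) = C(16, 2) = 120.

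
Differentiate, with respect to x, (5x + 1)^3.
15(5x + 1)^2

Solution: Chain rule: 3(5x+1)^{2} × 5 = 15(5x+1)^{2}.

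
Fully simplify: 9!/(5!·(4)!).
126

Explanation: This is C(9,5) = 126.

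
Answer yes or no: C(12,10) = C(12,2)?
Yes
Symmetry C(n,k) = C(n,n-k): C(12,10) = 66 and C(12,2) = 66. Both sides agree, so the statement holds.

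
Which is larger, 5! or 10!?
10!

Reasoning: 5!=120, 10!=3,628,800. 10! > 5!.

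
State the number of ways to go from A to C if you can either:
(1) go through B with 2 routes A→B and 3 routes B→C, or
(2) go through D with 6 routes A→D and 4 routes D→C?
30

Reasoning: Route via B: 2×3=6. Route via D: 6×4=24. Total: 30.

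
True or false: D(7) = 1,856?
False
Derangements of 7 elements: D(7) = (7-1)·[D(6) + D(5)] = 6·[265 + 44] = 1,854.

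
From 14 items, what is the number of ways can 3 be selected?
364
C(14,3) = 14! / (3! × (14-3)!)
         = 14! / (3! × 11!)
         = 364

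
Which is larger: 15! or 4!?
15!=1,307,674,368,000, 4!=24. 15! > 4!.

Answer: 15!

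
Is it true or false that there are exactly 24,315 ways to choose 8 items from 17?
False

Explanation: C(17,8) = 24,310 ≠ 24315.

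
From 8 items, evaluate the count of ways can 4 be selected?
70

Working:
C(8,4) = 8! / (4! × (8-4)!)
         = 8! / (4! × 4!)
         = 70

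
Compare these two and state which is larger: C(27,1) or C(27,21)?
C(27,21)

Explanation: C(27,1)=27, C(27,21)=296,010.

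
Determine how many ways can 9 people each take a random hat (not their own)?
133,496
Using D(n) = (n-1)[D(n-1) + D(n-2)]:
D(9) = (9-1) × [D(8) + D(7)]
      = 8 × [14833 + 1854]
      = 8 × 16687
      = 133,496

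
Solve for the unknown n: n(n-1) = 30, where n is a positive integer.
6

Explanation: n² − n − 30 = 0, so n = (1 ± √(1 + 4·30))/2 = (1 ± √121)/2 = (1 ± 11)/2, i.e. n = 6 or n = -5. Taking the positive root, n = 6 (check: 6×5 = 30).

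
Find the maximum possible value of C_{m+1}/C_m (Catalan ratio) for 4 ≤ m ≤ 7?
10/3
C_{m+1}/C_m = 2(2m+1)/(m+2), which increases with m. Maximum at m = 7: 2·15/9 = 10/3.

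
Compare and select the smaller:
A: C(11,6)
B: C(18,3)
A
A=C(11,6)=462, B=C(18,3)=816.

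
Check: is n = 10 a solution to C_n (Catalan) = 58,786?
No

Explanation: C_10 = C(20,10)/(10+1) = 184,756/11 = 16,796, which does not equal 58,786.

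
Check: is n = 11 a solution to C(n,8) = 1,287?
No

Explanation: C(11,8) = 11·10·9·8·7·6·5·4/8! = 6,652,800/40,320 = 165, which does not equal 1,287.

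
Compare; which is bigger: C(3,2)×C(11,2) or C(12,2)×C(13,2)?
C(3,2)×C(11,2)=165, C(12,2)×C(13,2)=5,148.

Answer: C(12,2)×C(13,2)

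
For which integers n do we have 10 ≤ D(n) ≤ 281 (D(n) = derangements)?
5, 6

Using D(n) = (n−1)[D(n−1) + D(n−2)] with D(1)=0, D(2)=1: D(4)=9; D(5)=44; D(6)=265; D(7)=1,854. So valid n = 5, 6.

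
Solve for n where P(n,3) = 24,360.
30

Explanation: P(n,3) = n(n−1)(n−2) is increasing in n; n(n−1)(n−2) ≈ (n−1)^3 = 24,360 gives n ≈ 30.0. Check: P(28,3) = 19,656, P(29,3) = 21,924, P(30,3) = 24,360 ✓. So n = 30.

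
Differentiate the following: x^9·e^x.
(9x^8 + x^9)e^x

Working:
Product rule: d/dx[x^9]·e^x + x^9·d/dx[e^x] = 9x^{8}e^x + x^9e^x.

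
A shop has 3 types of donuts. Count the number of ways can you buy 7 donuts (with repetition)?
36

Explanation: Stars and bars: C(7+3-1, 7) = C(9, 7) = 36.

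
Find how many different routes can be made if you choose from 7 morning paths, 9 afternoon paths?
63

Solution: By the multiplication principle: 7 × 9 = 63.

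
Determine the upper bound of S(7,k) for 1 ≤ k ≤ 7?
350

Solution: Row S(7,k) for k = 1..7 (via S(n,k) = k·S(n−1,k) + S(n−1,k−1)): 1, 63, 301, 350, 140, 21, 1. The row is unimodal; maximum at k = 4: 350.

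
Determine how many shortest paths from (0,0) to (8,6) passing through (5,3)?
To (5,3): C(8,5)=56. From there: C(6,3)=20. Total: 1,120.

Answer: 1,120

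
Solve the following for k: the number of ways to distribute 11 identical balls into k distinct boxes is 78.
3

Stars and bars: the count is C(11+k−1, k−1), increasing in k. k=2: C(12,1) = 12, k=3: C(13,2) = 78 ✓. So k = 3.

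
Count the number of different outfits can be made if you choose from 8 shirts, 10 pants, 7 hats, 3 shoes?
By the multiplication principle: 8 × 10 × 7 × 3 = 1,680.

Answer: 1,680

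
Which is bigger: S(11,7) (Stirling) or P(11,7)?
P(11,7)

Solution: S(11,7) = 7·S(10,7) + S(10,6) = 7·5,880 + 22,827 = 63,987; P(11,7) = 1,663,200.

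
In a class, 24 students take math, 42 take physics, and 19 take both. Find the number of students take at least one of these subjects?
|A∪B| = |A|+|B|-|A∩B| = 24+42-19 = 47.

Answer: 47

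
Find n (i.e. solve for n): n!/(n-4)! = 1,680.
8

Explanation: n!/(n-4)! = n×(n-1)×(n-2)×(n-3), a product of 4 consecutive integers ≈ (n−1.5)^4. 1,680^(1/4) + 1.5 ≈ 7.9; check n = 8: 8×7×6×5 = 1,680 ✓. So n = 8.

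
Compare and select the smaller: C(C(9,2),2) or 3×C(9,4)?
3×C(9,4)

Working:
C(C(9,2),2)=630, 3×C(9,4)=378.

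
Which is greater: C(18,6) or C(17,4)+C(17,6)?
C(18,6)=18,564; C(17,4)+C(17,6)=2,380+12,376=14,756.

Answer: C(18,6)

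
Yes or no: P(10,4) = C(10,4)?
No

Working:
P(10,4) = 5,040 but C(10,4) = 210; they differ by a factor of 4! = 24, so the statement does not hold.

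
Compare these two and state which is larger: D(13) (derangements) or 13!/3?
D(13)

Explanation: D(13) = (13-1)·[D(12) + D(11)] = 12·[176,214,841 + 14,684,570] = 2,290,792,932; 13!/3 = 6,227,020,800/3 = 2,075,673,600.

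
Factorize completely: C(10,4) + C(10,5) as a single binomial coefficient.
C(11,5)

Working:
By Pascal's identity: C(10,4) + C(10,5) = C(11,5) = 462.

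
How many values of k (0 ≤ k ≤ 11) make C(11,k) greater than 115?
Row 11 is unimodal and symmetric about k=11/2. C(11,2)=55 ≤ 115; C(11,3)=165 > 115; by symmetry C(11,k) > 115 for k = 3..8. That's 8 - 3 + 1 = 6 values.

Answer: 6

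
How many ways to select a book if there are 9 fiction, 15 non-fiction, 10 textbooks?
By the addition principle: 9 + 15 + 10 = 34.
Final answer: 34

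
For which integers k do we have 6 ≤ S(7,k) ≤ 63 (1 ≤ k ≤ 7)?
S(7,1)=1; S(7,2)=63; S(7,3)=301; S(7,4)=350; S(7,5)=140; S(7,6)=21; S(7,7)=1. So valid k = 2, 6.
Final answer: 2, 6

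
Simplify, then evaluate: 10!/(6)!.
This equals 10×9×...×7 = 5,040.

Answer: 5,040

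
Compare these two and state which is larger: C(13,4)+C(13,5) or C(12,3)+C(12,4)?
First=2,002, Second=715.

Answer: C(13,4)+C(13,5)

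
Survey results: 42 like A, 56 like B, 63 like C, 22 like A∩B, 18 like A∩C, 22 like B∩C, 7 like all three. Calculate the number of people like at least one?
106

Reasoning: |A∪B∪C| = 42+56+63-22-18-22+7 = 106.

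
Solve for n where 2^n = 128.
7

2^7 = 128, so n = 7.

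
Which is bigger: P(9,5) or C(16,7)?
P(9,5)=15,120, C(16,7)=11,440.

Answer: P(9,5)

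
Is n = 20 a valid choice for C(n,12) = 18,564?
No

C(20,12) = 20·19·18·17·16·15·14·13·12·11·10·9/12! = 60,339,831,552,000/479,001,600 = 125,970, which does not equal 18,564.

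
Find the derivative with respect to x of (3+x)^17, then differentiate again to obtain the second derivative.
272(3+x)^15

Working:
First derivative: 17(3+x)^{16}. Second derivative: 17·16·(3+x)^{15} = 272(3+x)^{15}.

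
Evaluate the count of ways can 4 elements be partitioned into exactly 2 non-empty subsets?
7

Working:
This equals S(4,2), the Stirling number of the 2nd kind.
Using the Stirling recurrence: S(n,k) = k·S(n-1,k) + S(n-1,k-1)
S(4,2) = 2·S(3,2) + S(3,1)
         = 2·3 + 1
         = 6 + 1
         = 7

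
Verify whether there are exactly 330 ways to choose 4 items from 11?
True

Working:
C(11,4) = 330.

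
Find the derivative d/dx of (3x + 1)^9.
27(3x + 1)^8
Chain rule: 9(3x+1)^{8} × 3 = 27(3x+1)^{8}.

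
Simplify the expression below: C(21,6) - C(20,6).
15,504

Explanation: C(21,6) - C(20,6) = C(20,5) = 15,504.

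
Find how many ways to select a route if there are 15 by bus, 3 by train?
18

Working:
By the addition principle: 15 + 3 = 18.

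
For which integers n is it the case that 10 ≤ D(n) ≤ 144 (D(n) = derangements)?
Using D(n) = (n−1)[D(n−1) + D(n−2)] with D(1)=0, D(2)=1: D(4)=9; D(5)=44; D(6)=265. So valid n = 5.

Answer: 5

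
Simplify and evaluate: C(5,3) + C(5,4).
15

By Pascal's identity: C(6,4) = 15.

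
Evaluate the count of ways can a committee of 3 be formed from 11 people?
C(11,3) = 11! / (3! × (11-3)!)
         = 11! / (3! × 8!)
         = 165
Final answer: 165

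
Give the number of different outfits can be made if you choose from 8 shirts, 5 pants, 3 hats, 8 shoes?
960

Working:
By the multiplication principle: 8 × 5 × 3 × 8 = 960.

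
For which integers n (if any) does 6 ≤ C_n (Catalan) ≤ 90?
C_3=5; C_4=14; C_5=42; C_6=132. So valid n = 4, 5.
Final answer: 4, 5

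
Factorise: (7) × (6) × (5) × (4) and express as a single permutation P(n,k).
Product of 4 consecutive descending integers starting at 7: P(7,4) = 7!/3! = 840.
Final answer: P(7,4) = 7!/(3)!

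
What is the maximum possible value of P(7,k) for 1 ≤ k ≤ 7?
5,040

Explanation: P(7,k) increases in k, so maximum at k = 7: 7! = 5,040.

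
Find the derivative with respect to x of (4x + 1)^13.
Chain rule: 13(4x+1)^{12} × 4 = 52(4x+1)^{12}.

Answer: 52(4x + 1)^12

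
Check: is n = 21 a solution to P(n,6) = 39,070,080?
Yes

P(21,6) = 21·20·19·18·17·16 = 39,070,080, which equals 39,070,080.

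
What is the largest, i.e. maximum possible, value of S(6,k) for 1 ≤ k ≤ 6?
Row S(6,k) for k = 1..6 (via S(n,k) = k·S(n−1,k) + S(n−1,k−1)): 1, 31, 90, 65, 15, 1. The row is unimodal; maximum at k = 3: 90.
Final answer: 90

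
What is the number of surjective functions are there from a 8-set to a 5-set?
126,000

Explanation: Onto functions = 5! × S(8,5)
First compute S(8,5) via recurrence:
Using the Stirling recurrence: S(n,k) = k·S(n-1,k) + S(n-1,k-1)
S(8,5) = 5·S(7,5) + S(7,4)
         = 5·140 + 350
         = 700 + 350
         = 1,050
Then: 120 × 1050 = 126,000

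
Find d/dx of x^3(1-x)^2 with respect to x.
3x^2(1-x)^2 - 2x^3(1-x)^1

Explanation: Product rule: 3x^{2}(1-x)^{2} + x^3·(-2)(1-x)^{1}.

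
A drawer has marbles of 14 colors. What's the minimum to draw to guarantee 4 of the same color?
43

Reasoning: Worst case: 3 of each = 42. One more: 43.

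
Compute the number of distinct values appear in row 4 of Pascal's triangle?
3

Explanation: Row 4 has entries C(4,0)..C(4,4); by symmetry C(4,k)=C(4,4-k), giving 3 distinct values.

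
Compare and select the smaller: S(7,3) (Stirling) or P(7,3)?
P(7,3)

Solution: S(7,3) = 3·S(6,3) + S(6,2) = 3·90 + 31 = 301; P(7,3) = 210.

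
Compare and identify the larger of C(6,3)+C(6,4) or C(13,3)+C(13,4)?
First=35, Second=1,001.

Answer: C(13,3)+C(13,4)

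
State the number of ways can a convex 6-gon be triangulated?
14

Reasoning: Using the Catalan number formula: C_n = C(2n, n) / (n+1)
C_4 = C(8, 4) / (4+1)
     = 70 / 5
     = 14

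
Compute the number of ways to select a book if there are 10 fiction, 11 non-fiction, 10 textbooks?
31

By the addition principle: 10 + 11 + 10 = 31.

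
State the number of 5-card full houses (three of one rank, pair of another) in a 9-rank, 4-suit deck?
Triple rank: 9. Triple suits: C(4,3)=4. Pair rank: 8. Pair suits: C(4,2)=6. Total: 1,728.
Final answer: 1,728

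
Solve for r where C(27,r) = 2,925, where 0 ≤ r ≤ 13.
3

Reasoning: C(27,r) is increasing for 0 ≤ r ≤ 13. Stepping up (C(27,r+1) = C(27,r)·(27−r)/(r+1)): C(27,1) = 27, C(27,2) = 351, C(27,3) = 2,925 ✓. So r = 3.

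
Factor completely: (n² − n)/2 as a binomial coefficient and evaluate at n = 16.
C(n,2); C(16,2) = 120

(n² − n)/2 = n(n−1)/2 = C(n,2). At n = 16: C(16,2) = 120.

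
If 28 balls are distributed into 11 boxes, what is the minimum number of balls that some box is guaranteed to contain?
3

Pigeonhole: ⌈28/11⌉ = 3.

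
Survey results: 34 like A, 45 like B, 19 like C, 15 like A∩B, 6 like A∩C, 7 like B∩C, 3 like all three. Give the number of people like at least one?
|A∪B∪C| = 34+45+19-15-6-7+3 = 73.

Answer: 73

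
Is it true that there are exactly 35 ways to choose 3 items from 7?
True

Reasoning: C(7,3) = 35.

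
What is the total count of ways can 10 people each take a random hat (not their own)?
1,334,961
Using D(n) = (n-1)[D(n-1) + D(n-2)]:
D(10) = (10-1) × [D(9) + D(8)]
      = 9 × [133496 + 14833]
      = 9 × 148329
      = 1,334,961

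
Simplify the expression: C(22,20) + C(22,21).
253
By Pascal's identity: C(23,21) = 253.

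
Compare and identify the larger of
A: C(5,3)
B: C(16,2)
A=C(5,3)=10, B=C(16,2)=120.
Final answer: B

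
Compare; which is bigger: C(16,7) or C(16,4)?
C(16,7)

Explanation: C(16,7)=11,440, C(16,4)=1,820.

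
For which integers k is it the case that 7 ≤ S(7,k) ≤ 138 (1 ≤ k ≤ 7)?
S(7,1)=1; S(7,2)=63; S(7,3)=301; S(7,4)=350; S(7,5)=140; S(7,6)=21; S(7,7)=1. So valid k = 2, 6.

Answer: 2, 6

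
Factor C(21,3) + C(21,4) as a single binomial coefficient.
C(22,4)
By Pascal's identity: C(21,3) + C(21,4) = C(22,4) = 7,315.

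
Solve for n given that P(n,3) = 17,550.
27
P(n,3) = n(n−1)(n−2) is increasing in n; n(n−1)(n−2) ≈ (n−1)^3 = 17,550 gives n ≈ 27.0. Check: P(25,3) = 13,800, P(26,3) = 15,600, P(27,3) = 17,550 ✓. So n = 27.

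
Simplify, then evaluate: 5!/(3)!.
This equals 5×4 = 20.
Final answer: 20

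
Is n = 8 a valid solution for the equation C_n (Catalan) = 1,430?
C_8 = C(16,8)/(8+1) = 12,870/9 = 1,430, which equals 1,430.

Answer: Yes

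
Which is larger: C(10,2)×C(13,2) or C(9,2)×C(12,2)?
C(10,2)×C(13,2)=3,510, C(9,2)×C(12,2)=2,376.
Final answer: C(10,2)×C(13,2)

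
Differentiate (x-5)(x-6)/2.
(2x - 11)/2

d/dx[(x-5)(x-6)] = (x-6) + (x-5) = 2x - 11. Dividing by 2 gives (2x - 11)/2.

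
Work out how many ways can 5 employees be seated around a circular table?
24

Working:
Circular arrangements: (5-1)! = 24.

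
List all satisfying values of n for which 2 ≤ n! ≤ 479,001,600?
2, 3, 4, 5, 6, 7, 8, 9, 10, 11, 12
n! is strictly increasing; 2! = 2 and 12! = 479,001,600, so valid n = 2, 3, 4, 5, 6, 7, 8, 9, 10, 11, 12.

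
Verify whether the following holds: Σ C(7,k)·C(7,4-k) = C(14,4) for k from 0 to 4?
True

Working:
Vandermonde's identity gives C(14,4) = 1,001; RHS C(14,4) = 1,001.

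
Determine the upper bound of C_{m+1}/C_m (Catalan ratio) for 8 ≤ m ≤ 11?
46/13

Working:
C_{m+1}/C_m = 2(2m+1)/(m+2), which increases with m. Maximum at m = 11: 2·23/13 = 46/13.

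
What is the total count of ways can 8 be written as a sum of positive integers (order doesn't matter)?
Pentagonal recurrence p(n) = p(n−1) + p(n−2) − p(n−5) − p(n−7) + …: p(8) = p(7) + p(6) − p(3) − p(1) = 15 + 11 − 3 − 1 = 22.
Final answer: 22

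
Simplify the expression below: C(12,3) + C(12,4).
715

By Pascal's identity: C(13,4) = 715.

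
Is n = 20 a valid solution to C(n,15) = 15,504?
Yes

Solution: C(20,15) = 20·19·18·17·16·15·14·13·12·11·10·9·8·7·6/15! = 20,274,183,401,472,000/1,307,674,368,000 = 15,504, which equals 15,504.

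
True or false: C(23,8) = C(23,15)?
True

Reasoning: C(23,8) = C(23,23-8) by the symmetry property; both equal 490,314.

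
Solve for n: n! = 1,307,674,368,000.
15

n! is strictly increasing. 13! = 6,227,020,800, 14! = 87,178,291,200, 15! = 1,307,674,368,000 ✓. So n = 15.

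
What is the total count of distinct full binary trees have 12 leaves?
58,786

Explanation: Using the Catalan number formula: C_n = C(2n, n) / (n+1)
C_11 = C(22, 11) / (11+1)
     = 705432 / 12
     = 58,786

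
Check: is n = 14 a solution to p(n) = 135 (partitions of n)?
Yes

Explanation: Pentagonal recurrence p(n) = p(n−1) + p(n−2) − p(n−5) − p(n−7) + …: p(14) = p(13) + p(12) − p(9) − p(7) + p(2) = 101 + 77 − 30 − 15 + 2 = 135, which equals 135.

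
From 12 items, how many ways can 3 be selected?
C(12,3) = 12! / (3! × (12-3)!)
         = 12! / (3! × 9!)
         = 220

Answer: 220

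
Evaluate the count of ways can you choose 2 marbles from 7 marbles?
21

Working:
C(7,2) = 7! / (2! × (7-2)!)
         = 7! / (2! × 5!)
         = 21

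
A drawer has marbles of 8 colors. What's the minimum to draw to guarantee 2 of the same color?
9

Solution: Worst case: 1 of each = 8. One more: 9.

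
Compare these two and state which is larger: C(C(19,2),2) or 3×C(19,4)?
C(C(19,2),2)=14,535, 3×C(19,4)=11,628.

Answer: C(C(19,2),2)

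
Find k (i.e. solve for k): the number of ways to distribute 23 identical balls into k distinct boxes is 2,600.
4

Solution: Stars and bars: the count is C(23+k−1, k−1), increasing in k. k=2: C(24,1) = 24, k=3: C(25,2) = 300, k=4: C(26,3) = 2,600 ✓. So k = 4.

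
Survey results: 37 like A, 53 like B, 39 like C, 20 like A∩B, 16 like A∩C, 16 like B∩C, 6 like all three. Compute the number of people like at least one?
83

Reasoning: |A∪B∪C| = 37+53+39-20-16-16+6 = 83.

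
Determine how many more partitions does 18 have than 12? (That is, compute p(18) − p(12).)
308
Pentagonal recurrence p(n) = p(n−1) + p(n−2) − p(n−5) − p(n−7) + …: p(18) = p(17) + p(16) − p(13) − p(11) + p(6) + p(3) = 297 + 231 − 101 − 56 + 11 + 3 = 385.
p(12) = p(11) + p(10) − p(7) − p(5) + p(0) = 56 + 42 − 15 − 7 + 1 = 77.
Difference = 385 − 77 = 308.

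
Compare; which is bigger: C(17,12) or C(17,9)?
C(17,9)

Explanation: C(17,12)=6,188, C(17,9)=24,310.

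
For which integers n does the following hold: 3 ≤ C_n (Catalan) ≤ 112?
C_2=2; C_3=5; C_4=14; C_5=42; C_6=132. So valid n = 3, 4, 5.
Final answer: 3, 4, 5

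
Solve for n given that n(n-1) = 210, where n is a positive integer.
15

Solution: n² − n − 210 = 0, so n = (1 ± √(1 + 4·210))/2 = (1 ± √841)/2 = (1 ± 29)/2, i.e. n = 15 or n = -14. Taking the positive root, n = 15 (check: 15×14 = 210).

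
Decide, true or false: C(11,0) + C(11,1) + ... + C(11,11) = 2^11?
True

Reasoning: Binomial theorem with x = y = 1: Σ C(11,i) = (1+1)^11 = 2^11 = 2,048. The statement holds.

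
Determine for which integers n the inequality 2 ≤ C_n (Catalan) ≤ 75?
2, 3, 4, 5

Working:
C_1=1; C_2=2; C_3=5; C_4=14; C_5=42; C_6=132. So valid n = 2, 3, 4, 5.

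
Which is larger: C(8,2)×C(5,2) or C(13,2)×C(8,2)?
C(13,2)×C(8,2)

Working:
C(8,2)×C(5,2)=280, C(13,2)×C(8,2)=2,184.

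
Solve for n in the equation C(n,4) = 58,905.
36

Solution: C(n,4) = n(n−1)(n−2)(n−3)/4! is increasing in n, and n(n−1)(n−2)(n−3) = 4!·58,905 = 1,413,720 ≈ (n−1.5)^4 gives n ≈ 36.0. Check: C(34,4) = 46,376, C(35,4) = 52,360, C(36,4) = 58,905 ✓. So n = 36.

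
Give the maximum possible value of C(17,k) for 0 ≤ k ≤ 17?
24,310

Maximum at k = 8 or k = 9: C(17,8) = 24,310.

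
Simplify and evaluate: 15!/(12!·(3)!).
455

Working:
This is C(15,12) = 455.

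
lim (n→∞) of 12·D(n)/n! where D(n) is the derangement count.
12/e

D(n)/n! → 1/e, so 12·D(n)/n! → 12/e.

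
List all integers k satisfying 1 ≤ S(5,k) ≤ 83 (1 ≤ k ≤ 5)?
1, 2, 3, 4, 5

Solution: S(5,1)=1; S(5,2)=15; S(5,3)=25; S(5,4)=10; S(5,5)=1. So valid k = 1, 2, 3, 4, 5.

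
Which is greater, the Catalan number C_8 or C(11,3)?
C_8 = C(16,8)/(8+1) = 12,870/9 = 1,430; C(11,3) = 165.
Final answer: C_8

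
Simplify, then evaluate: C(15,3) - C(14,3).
91

Working:
C(15,3) - C(14,3) = C(14,2) = 91.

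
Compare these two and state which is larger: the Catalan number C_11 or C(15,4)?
C_11
C_11 = C(22,11)/(11+1) = 705,432/12 = 58,786; C(15,4) = 1,365.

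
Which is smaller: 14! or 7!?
7!

Explanation: 14!=87,178,291,200, 7!=5,040. 14! > 7!.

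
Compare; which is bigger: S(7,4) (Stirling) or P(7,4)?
S(7,4) = 4·S(6,4) + S(6,3) = 4·65 + 90 = 350; P(7,4) = 840.

Answer: P(7,4)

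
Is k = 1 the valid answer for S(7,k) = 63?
No
S(7,1) = 1·S(6,1) + S(6,0) = 1·1 + 0 = 1, which does not equal 63.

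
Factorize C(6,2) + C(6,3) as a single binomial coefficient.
C(7,3)

Working:
By Pascal's identity: C(6,2) + C(6,3) = C(7,3) = 35.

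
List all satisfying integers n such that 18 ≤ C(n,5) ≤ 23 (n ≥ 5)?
7

Working:
C(6,5)=6; C(7,5)=21; C(8,5)=56. So valid n = 7.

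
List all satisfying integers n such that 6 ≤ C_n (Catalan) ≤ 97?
4, 5

Solution: C_3=5; C_4=14; C_5=42; C_6=132. So valid n = 4, 5.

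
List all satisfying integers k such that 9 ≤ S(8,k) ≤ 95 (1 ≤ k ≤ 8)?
7
S(8,1)=1; S(8,2)=127; S(8,3)=966; S(8,4)=1,701; S(8,5)=1,050; S(8,6)=266; S(8,7)=28; S(8,8)=1. So valid k = 7.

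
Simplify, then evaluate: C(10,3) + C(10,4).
330

By Pascal's identity: C(11,4) = 330.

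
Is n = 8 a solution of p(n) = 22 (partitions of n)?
Pentagonal recurrence p(n) = p(n−1) + p(n−2) − p(n−5) − p(n−7) + …: p(8) = p(7) + p(6) − p(3) − p(1) = 15 + 11 − 3 − 1 = 22, which equals 22.

Answer: Yes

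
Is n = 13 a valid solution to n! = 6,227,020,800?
Yes

Solution: 13! = 13·12! = 13·479,001,600 = 6,227,020,800, which equals 6,227,020,800.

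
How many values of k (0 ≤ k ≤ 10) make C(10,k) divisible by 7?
3

Reasoning: Checking C(10,k) mod 7 for k = 0..10: divisible at k = 4, 5, 6. That's 3 values.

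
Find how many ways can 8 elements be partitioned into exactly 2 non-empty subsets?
127

Explanation: This equals S(8,2), the Stirling number of the 2nd kind.
Using the Stirling recurrence: S(n,k) = k·S(n-1,k) + S(n-1,k-1)
S(8,2) = 2·S(7,2) + S(7,1)
         = 2·63 + 1
         = 126 + 1
         = 127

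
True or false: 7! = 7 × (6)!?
True

Solution: By definition n! = n × (n-1)!, so 7! = 7 × 6!.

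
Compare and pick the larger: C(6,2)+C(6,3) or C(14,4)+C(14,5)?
First=35, Second=3,003.
Final answer: C(14,4)+C(14,5)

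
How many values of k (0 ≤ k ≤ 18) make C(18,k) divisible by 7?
4
Checking C(18,k) mod 7 for k = 0..18: divisible at k = 5, 6, 12, 13. That's 4 values.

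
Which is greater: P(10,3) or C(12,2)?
P(10,3)

Working:
P(10,3)=720, C(12,2)=66.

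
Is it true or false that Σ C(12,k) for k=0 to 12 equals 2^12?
Binomial theorem: Σ C(12,k) = (1+1)^12 = 2^12 = 4,096; RHS 2^12 = 4,096.
Final answer: True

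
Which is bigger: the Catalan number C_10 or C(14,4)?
C_10 = C(20,10)/(10+1) = 184,756/11 = 16,796; C(14,4) = 1,001.

Answer: C_10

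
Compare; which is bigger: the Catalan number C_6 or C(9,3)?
C_6

Solution: C_6 = C(12,6)/(6+1) = 924/7 = 132; C(9,3) = 84.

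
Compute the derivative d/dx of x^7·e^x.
(7x^6 + x^7)e^x

Product rule: d/dx[x^7]·e^x + x^7·d/dx[e^x] = 7x^{6}e^x + x^7e^x.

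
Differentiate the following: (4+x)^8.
8(4+x)^7

Working:
Using the power rule: d/dx (4+x)^8 = 8(4+x)^{7}.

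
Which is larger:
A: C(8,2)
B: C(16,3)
A=C(8,2)=28, B=C(16,3)=560.
Final answer: B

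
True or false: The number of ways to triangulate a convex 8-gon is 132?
Triangulations of a convex 8-gon are counted by the Catalan number C_6: C_6 = C(12,6)/(6+1) = 924/7 = 132.

Answer: True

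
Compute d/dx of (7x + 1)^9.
63(7x + 1)^8

Working:
Chain rule: 9(7x+1)^{8} × 7 = 63(7x+1)^{8}.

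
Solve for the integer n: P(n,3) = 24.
P(n,3) = n(n−1)(n−2) is increasing in n; n(n−1)(n−2) ≈ (n−1)^3 = 24 gives n ≈ 3.9. Check: P(3,3) = 6, P(4,3) = 24 ✓. So n = 4.
Final answer: 4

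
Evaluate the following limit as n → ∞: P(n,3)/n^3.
P(n,3) = n(n-1)(n-2) ≈ n^3 for large n. Limit = 1.

Answer: 1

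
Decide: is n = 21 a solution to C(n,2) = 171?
C(21,2) = 21·20/2! = 420/2 = 210, which does not equal 171.
Final answer: No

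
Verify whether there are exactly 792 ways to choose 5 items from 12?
True

Explanation: C(12,5) = 792.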